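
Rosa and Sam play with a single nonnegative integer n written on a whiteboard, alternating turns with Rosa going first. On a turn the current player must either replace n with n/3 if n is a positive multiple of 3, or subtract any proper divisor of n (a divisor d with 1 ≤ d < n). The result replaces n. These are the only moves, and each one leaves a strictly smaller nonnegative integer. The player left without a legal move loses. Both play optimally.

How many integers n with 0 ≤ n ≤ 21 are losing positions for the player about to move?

10

Work bottom-up. With no move the player to move loses. Otherwise the position is W if at least one move leads to an L position for the opponent, and L if every move leads to a W.
n=0: no move → L
n=1: no move → L
n=2: reaches L-position 1 → W
n=3: reaches L-position 1 → W
n=4: only reaches 2(W), 3(W), all W → L
n=5: reaches L-position 4 → W
n=6: reaches L-position 4 → W
n=7: only reaches 6(W), which is W → L
n=8: reaches L-position 4 → W
n=9: only reaches 3(W), 6(W), 8(W), all W → L
n=10: reaches L-position 9 → W
n=11: only reaches 10(W), which is W → L
n=12: reaches L-position 4 → W
n=13: only reaches 12(W), which is W → L
n=14: reaches L-position 7 → W
n=15: only reaches 5(W), 10(W), 12(W), 14(W), all W → L
n=16: reaches L-position 15 → W
n=17: only reaches 16(W), which is W → L
n=18: reaches L-position 9 → W
n=19: only reaches 18(W), which is W → L
n=20: reaches L-position 15 → W
n=21: reaches L-position 7 → W
L entries with 0 ≤ n ≤ 21: n = 0, 1, 4, 7, 9, 11, 13, 15, 17, 19; that makes 10.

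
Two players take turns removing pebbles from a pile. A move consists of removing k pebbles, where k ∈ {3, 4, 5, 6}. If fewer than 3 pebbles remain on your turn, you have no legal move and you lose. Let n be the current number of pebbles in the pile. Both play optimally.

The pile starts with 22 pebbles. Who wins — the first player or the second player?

Compute win/loss labels from the base case upward. A position with no move is L. Any other position is W if it can reach an L in one move, else L.
n=0: no move → L
n=1: no move → L
n=2: no move → L
n=3: can move to 0, which is L ⇒ W
n=4: can move to 1, which is L ⇒ W
n=5: can move to 2, which is L ⇒ W
n=6: can move to 2, which is L ⇒ W
n=7: can move to 2, which is L ⇒ W
n=8: can move to 2, which is L ⇒ W
n=9: moves to 6(W), 5(W), 4(W), 3(W); every one is W ⇒ L
n=10: moves to 7(W), 6(W), 5(W), 4(W); every one is W ⇒ L
n=11: moves to 8(W), 7(W), 6(W), 5(W); every one is W ⇒ L
n=12: can move to 9, which is L ⇒ W
n=13: can move to 10, which is L ⇒ W
n=14: can move to 11, which is L ⇒ W
n=15: can move to 11, which is L ⇒ W
n=16: can move to 11, which is L ⇒ W
n=17: can move to 11, which is L ⇒ W
n=18: moves to 15(W), 14(W), 13(W), 12(W); every one is W ⇒ L
n=19: moves to 16(W), 15(W), 14(W), 13(W); every one is W ⇒ L
n=20: moves to 17(W), 16(W), 15(W), 14(W); every one is W ⇒ L
n=21: can move to 18, which is L ⇒ W
n=22: can move to 19, which is L ⇒ W
The starting position 22 is W: the player to move should remove 3, leaving 19, handing over an L position.

The first player wins.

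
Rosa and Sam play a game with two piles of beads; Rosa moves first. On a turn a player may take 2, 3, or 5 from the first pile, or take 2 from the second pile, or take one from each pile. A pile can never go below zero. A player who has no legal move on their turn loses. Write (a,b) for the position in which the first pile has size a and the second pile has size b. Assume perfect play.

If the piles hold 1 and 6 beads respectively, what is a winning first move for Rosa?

Move to (1,4).

Use the standard recursion: the mover loses at a terminal position; elsewhere, the mover wins exactly when some move hands the opponent an L position.
No move ever increases a pile, so every position that can arise here has a ≤ 1 and b ≤ 6; it is enough to label the cells with 0 ≤ a ≤ 1 and 0 ≤ b ≤ 6.
Every move lowers a or b (never raises either), so fill the grid row by row in increasing a, and left to right within a row: each cell's successors are then already labelled.
      b=0  b=1  b=2  b=3  b=4  b=5  b=6
a=0:    L    L    W    W    L    L    W
a=1:    L    W    W    L    L    W    W
Cells with no legal move (terminal, hence L): (0,0), (0,1), (1,0).
The remaining L cells, each justified by listing all of its moves:
(0,4): only reaches (0,2)(W), which is W → L
(0,5): only reaches (0,3)(W), which is W → L
(1,3): only reaches (1,1)(W), (0,2)(W), all W → L
(1,4): only reaches (1,2)(W), (0,3)(W), all W → L
Every other cell has at least one move into one of the L cells above, so it is W.
From (1,6), the L positions reachable in one move are: (1,4), (0,5). Any move reaching one of these is winning.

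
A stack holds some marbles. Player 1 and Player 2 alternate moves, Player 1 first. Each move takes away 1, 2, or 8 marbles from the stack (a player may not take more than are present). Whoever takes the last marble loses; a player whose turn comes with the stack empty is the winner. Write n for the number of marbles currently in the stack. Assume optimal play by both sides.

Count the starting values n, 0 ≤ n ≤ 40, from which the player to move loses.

Use the standard recursion: the mover wins at a terminal position; elsewhere, the mover wins exactly when some move hands the opponent an L position.
n=0: no move; the opponent has just taken the last marble and therefore loses → W
n=1: the only move is to 0(W), a W ⇒ L
n=2: can move to 1, which is L ⇒ W
n=3: can move to 1, which is L ⇒ W
n=4: moves to 3(W), 2(W); every one is W ⇒ L
n=5: can move to 4, which is L ⇒ W
n=6: can move to 4, which is L ⇒ W
n=7: moves to 6(W), 5(W); every one is W ⇒ L
n=8: can move to 7, which is L ⇒ W
n=9: can move to 7, which is L ⇒ W
n=10: moves to 9(W), 8(W), 2(W); every one is W ⇒ L
n=11: can move to 10, which is L ⇒ W
n=12: can move to 10, which is L ⇒ W
n=13: moves to 12(W), 11(W), 5(W); every one is W ⇒ L
n=14: can move to 13, which is L ⇒ W
n=15: can move to 13, which is L ⇒ W
n=16: moves to 15(W), 14(W), 8(W); every one is W ⇒ L
n=17: can move to 16, which is L ⇒ W
n=18: can move to 16, which is L ⇒ W
n=19: moves to 18(W), 17(W), 11(W); every one is W ⇒ L
n=20: can move to 19, which is L ⇒ W
n=21: can move to 19, which is L ⇒ W
n=22: moves to 21(W), 20(W), 14(W); every one is W ⇒ L
n=23: can move to 22, which is L ⇒ W
n=24: can move to 22, which is L ⇒ W
n=25: moves to 24(W), 23(W), 17(W); every one is W ⇒ L
n=26: can move to 25, which is L ⇒ W
n=27: can move to 25, which is L ⇒ W
n=28: moves to 27(W), 26(W), 20(W); every one is W ⇒ L
n=29: can move to 28, which is L ⇒ W
n=30: can move to 28, which is L ⇒ W
n=31: moves to 30(W), 29(W), 23(W); every one is W ⇒ L
n=32: can move to 31, which is L ⇒ W
n=33: can move to 31, which is L ⇒ W
n=34: moves to 33(W), 32(W), 26(W); every one is W ⇒ L
n=35: can move to 34, which is L ⇒ W
n=36: can move to 34, which is L ⇒ W
n=37: moves to 36(W), 35(W), 29(W); every one is W ⇒ L
n=38: can move to 37, which is L ⇒ W
n=39: can move to 37, which is L ⇒ W
n=40: moves to 39(W), 38(W), 32(W); every one is W ⇒ L
L entries with 0 ≤ n ≤ 40: n = 1, 4, 7, 10, 13, 16, 19, 22, 25, 28, 31, 34, 37, 40; that makes 14.

14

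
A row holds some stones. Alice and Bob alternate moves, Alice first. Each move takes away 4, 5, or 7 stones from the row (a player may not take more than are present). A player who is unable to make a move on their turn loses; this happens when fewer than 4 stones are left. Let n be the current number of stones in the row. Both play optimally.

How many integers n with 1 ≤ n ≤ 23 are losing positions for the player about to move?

9

Use the standard recursion: the mover loses at a terminal position; elsewhere, the mover wins exactly when some move hands the opponent an L position.
n=0: no move → L
n=1: no move → L
n=2: no move → L
n=3: no move → L
n=4: W (go to 0, an L position)
n=5: W (go to 1, an L position)
n=6: W (go to 2, an L position)
n=7: W (go to 3, an L position)
n=8: W (go to 3, an L position)
n=9: W (go to 2, an L position)
n=10: W (go to 3, an L position)
n=11: L (options 7(W), 6(W), 4(W) are all W)
n=12: L (options 8(W), 7(W), 5(W) are all W)
n=13: L (options 9(W), 8(W), 6(W) are all W)
n=14: L (options 10(W), 9(W), 7(W) are all W)
n=15: W (go to 11, an L position)
n=16: W (go to 12, an L position)
n=17: W (go to 13, an L position)
n=18: W (go to 14, an L position)
n=19: W (go to 14, an L position)
n=20: W (go to 13, an L position)
n=21: W (go to 14, an L position)
n=22: L (options 18(W), 17(W), 15(W) are all W)
n=23: L (options 19(W), 18(W), 16(W) are all W)
L entries with 1 ≤ n ≤ 23 (n=0 is outside the asked range and is not counted): n = 1, 2, 3, 11, 12, 13, 14, 22, 23; that makes 9.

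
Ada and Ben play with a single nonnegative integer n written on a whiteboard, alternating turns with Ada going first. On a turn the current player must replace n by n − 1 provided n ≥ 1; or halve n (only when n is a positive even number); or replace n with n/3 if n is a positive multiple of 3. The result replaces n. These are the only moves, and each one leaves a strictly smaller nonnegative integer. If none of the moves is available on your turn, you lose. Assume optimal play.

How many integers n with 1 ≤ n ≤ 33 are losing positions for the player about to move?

Use the standard recursion: the mover loses at a terminal position; elsewhere, the mover wins exactly when some move hands the opponent an L position.
n=0: no move → L
n=1: →0(L), so W
n=2: →1(W) only, which is W, so L
n=3: →2(L), so W
n=4: →2(L), so W
n=5: →4(W) only, which is W, so L
n=6: →2(L), so W
n=7: →6(W) only, which is W, so L
n=8: →7(L), so W
n=9: →3(W), 8(W) — all W, so L
n=10: →5(L), so W
n=11: →10(W) only, which is W, so L
n=12: →11(L), so W
n=13: →12(W) only, which is W, so L
n=14: →7(L), so W
n=15: →5(L), so W
n=16: →8(W), 15(W) — all W, so L
n=17: →16(L), so W
n=18: →9(L), so W
n=19: →18(W) only, which is W, so L
n=20: →19(L), so W
n=21: →7(L), so W
n=22: →11(L), so W
n=23: →22(W) only, which is W, so L
n=24: →23(L), so W
n=25: →24(W) only, which is W, so L
n=26: →13(L), so W
n=27: →9(L), so W
n=28: →14(W), 27(W) — all W, so L
n=29: →28(L), so W
n=30: →10(W), 15(W), 29(W) — all W, so L
n=31: →30(L), so W
n=32: →16(L), so W
n=33: →11(L), so W
L entries with 1 ≤ n ≤ 33 (n=0 is outside the asked range and is not counted): n = 2, 5, 7, 9, 11, 13, 16, 19, 23, 25, 28, 30; that makes 12.

12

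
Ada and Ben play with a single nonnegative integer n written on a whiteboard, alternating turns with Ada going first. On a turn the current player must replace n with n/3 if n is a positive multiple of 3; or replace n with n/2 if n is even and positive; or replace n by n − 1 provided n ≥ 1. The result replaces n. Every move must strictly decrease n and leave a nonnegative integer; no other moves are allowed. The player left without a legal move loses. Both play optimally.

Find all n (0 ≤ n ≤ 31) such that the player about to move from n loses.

Work bottom-up. With no move the player to move loses. Otherwise the position is W if at least one move leads to an L position for the opponent, and L if every move leads to a W.
n=0: no move → L
n=1: reaches L-position 0 → W
n=2: only reaches 1(W), which is W → L
n=3: reaches L-position 2 → W
n=4: reaches L-position 2 → W
n=5: only reaches 4(W), which is W → L
n=6: reaches L-position 2 → W
n=7: only reaches 6(W), which is W → L
n=8: reaches L-position 7 → W
n=9: only reaches 3(W), 8(W), all W → L
n=10: reaches L-position 5 → W
n=11: only reaches 10(W), which is W → L
n=12: reaches L-position 11 → W
n=13: only reaches 12(W), which is W → L
n=14: reaches L-position 7 → W
n=15: reaches L-position 5 → W
n=16: only reaches 8(W), 15(W), all W → L
n=17: reaches L-position 16 → W
n=18: reaches L-position 9 → W
n=19: only reaches 18(W), which is W → L
n=20: reaches L-position 19 → W
n=21: reaches L-position 7 → W
n=22: reaches L-position 11 → W
n=23: only reaches 22(W), which is W → L
n=24: reaches L-position 23 → W
n=25: only reaches 24(W), which is W → L
n=26: reaches L-position 13 → W
n=27: reaches L-position 9 → W
n=28: only reaches 14(W), 27(W), all W → L
n=29: reaches L-position 28 → W
n=30: only reaches 10(W), 15(W), 29(W), all W → L
n=31: reaches L-position 30 → W
Reading off the rows marked L gives the requested list; there are 13 such values of n.

0, 2, 5, 7, 9, 11, 13, 16, 19, 23, 25, 28, 30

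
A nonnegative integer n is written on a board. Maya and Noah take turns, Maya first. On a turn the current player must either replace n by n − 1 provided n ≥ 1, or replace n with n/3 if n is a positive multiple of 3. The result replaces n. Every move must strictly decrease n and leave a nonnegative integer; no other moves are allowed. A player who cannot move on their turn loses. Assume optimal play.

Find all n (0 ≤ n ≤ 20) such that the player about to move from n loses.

0, 2, 4, 7, 9, 11, 13, 15, 17, 19

Classify positions by backward induction: terminal positions (no move available) are L. From any other position, the mover wins iff some move reaches an L.
n=0: no move → L
n=1: reaches L-position 0 → W
n=2: only reaches 1(W), which is W → L
n=3: reaches L-position 2 → W
n=4: only reaches 3(W), which is W → L
n=5: reaches L-position 4 → W
n=6: reaches L-position 2 → W
n=7: only reaches 6(W), which is W → L
n=8: reaches L-position 7 → W
n=9: only reaches 3(W), 8(W), all W → L
n=10: reaches L-position 9 → W
n=11: only reaches 10(W), which is W → L
n=12: reaches L-position 4 → W
n=13: only reaches 12(W), which is W → L
n=14: reaches L-position 13 → W
n=15: only reaches 5(W), 14(W), all W → L
n=16: reaches L-position 15 → W
n=17: only reaches 16(W), which is W → L
n=18: reaches L-position 17 → W
n=19: only reaches 18(W), which is W → L
n=20: reaches L-position 19 → W
The losing starting values of n are exactly the entries labelled L in this table (10 of them).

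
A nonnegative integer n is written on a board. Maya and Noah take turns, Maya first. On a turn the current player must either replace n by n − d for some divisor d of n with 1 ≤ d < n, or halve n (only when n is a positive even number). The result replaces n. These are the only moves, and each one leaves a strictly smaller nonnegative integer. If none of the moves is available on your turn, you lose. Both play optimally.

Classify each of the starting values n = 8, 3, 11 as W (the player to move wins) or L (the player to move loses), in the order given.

Compute win/loss labels from the base case upward. A position with no move is L. Any other position is W if it can reach an L in one move, else L.
n=0: no move → L
n=1: no move → L
n=2: W (go to 1, an L position)
n=3: L (sole option 2(W) is W)
n=4: W (go to 3, an L position)
n=5: L (sole option 4(W) is W)
n=6: W (go to 3, an L position)
n=7: L (sole option 6(W) is W)
n=8: W (go to 7, an L position)
n=9: L (options 6(W), 8(W) are all W)
n=10: W (go to 5, an L position)
n=11: L (sole option 10(W) is W)

8: W, 3: L, 11: L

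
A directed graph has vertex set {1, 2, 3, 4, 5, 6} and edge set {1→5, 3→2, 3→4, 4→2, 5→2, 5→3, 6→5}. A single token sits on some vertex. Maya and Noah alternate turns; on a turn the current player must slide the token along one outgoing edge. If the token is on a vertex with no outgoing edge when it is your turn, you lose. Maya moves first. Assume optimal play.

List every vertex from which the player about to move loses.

1, 2, 6

Label each position W (a win for the player to move) or L (a loss). A position with no legal move is L; any other position is W exactly when some move reaches an L, and L when every move reaches a W.
Every edge goes from a vertex to one that appears earlier in the order 2, 4, 3, 5, 1, 6, so processing vertices in that order labels each vertex after all of its successors.
2: no outgoing edge → L
4: reaches L-position 2 → W
3: reaches L-position 2 → W
5: reaches L-position 2 → W
1: only reaches 5(W), which is W → L
6: only reaches 5(W), which is W → L
The losing starting vertices are exactly the entries labelled L in this table (3 of them).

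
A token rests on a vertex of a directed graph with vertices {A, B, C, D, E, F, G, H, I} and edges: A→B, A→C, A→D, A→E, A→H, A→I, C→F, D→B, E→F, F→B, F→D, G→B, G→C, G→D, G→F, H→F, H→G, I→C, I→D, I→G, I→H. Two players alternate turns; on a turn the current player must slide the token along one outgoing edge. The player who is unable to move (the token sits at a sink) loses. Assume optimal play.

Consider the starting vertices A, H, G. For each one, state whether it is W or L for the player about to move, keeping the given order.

Classify positions by backward induction: terminal positions (no move available) are L. From any other position, the mover wins iff some move reaches an L.
Every edge goes from a vertex to one that appears earlier in the order B, D, F, C, G, H, I, E, A, so processing vertices in that order labels each vertex after all of its successors.
B: no outgoing edge → L
D: W (go to B, an L position)
F: W (go to B, an L position)
C: L (sole option F(W) is W)
G: W (go to C, an L position)
H: L (options G(W), F(W) are all W)
I: W (go to H, an L position)
E: L (sole option F(W) is W)
A: W (go to E, an L position)

A: W, H: L, G: W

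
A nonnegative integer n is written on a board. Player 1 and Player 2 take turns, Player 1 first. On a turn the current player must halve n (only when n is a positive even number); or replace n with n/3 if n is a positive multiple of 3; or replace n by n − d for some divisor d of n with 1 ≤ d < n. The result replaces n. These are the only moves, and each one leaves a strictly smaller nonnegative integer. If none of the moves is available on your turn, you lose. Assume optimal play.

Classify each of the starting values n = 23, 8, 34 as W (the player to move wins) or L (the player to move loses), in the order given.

23: L, 8: W, 34: W

Classify positions by backward induction: terminal positions (no move available) are L. From any other position, the mover wins iff some move reaches an L.
n=0: no move → L
n=1: no move → L
n=2: W (go to 1, an L position)
n=3: W (go to 1, an L position)
n=4: L (options 2(W), 3(W) are all W)
n=5: W (go to 4, an L position)
n=6: W (go to 4, an L position)
n=7: L (sole option 6(W) is W)
n=8: W (go to 4, an L position)
n=9: L (options 3(W), 6(W), 8(W) are all W)
n=10: W (go to 9, an L position)
n=11: L (sole option 10(W) is W)
n=12: W (go to 4, an L position)
n=13: L (sole option 12(W) is W)
n=14: W (go to 7, an L position)
n=15: L (options 5(W), 10(W), 12(W), 14(W) are all W)
n=16: W (go to 15, an L position)
n=17: L (sole option 16(W) is W)
n=18: W (go to 9, an L position)
n=19: L (sole option 18(W) is W)
n=20: W (go to 15, an L position)
n=21: W (go to 7, an L position)
n=22: W (go to 11, an L position)
n=23: L (sole option 22(W) is W)
n=24: W (go to 23, an L position)
n=25: L (options 20(W), 24(W) are all W)
n=26: W (go to 13, an L position)
n=27: W (go to 9, an L position)
n=28: L (options 14(W), 21(W), 24(W), 26(W), 27(W) are all W)
n=29: W (go to 28, an L position)
n=30: W (go to 15, an L position)
n=31: L (sole option 30(W) is W)
n=32: W (go to 28, an L position)
n=33: W (go to 11, an L position)
n=34: W (go to 17, an L position)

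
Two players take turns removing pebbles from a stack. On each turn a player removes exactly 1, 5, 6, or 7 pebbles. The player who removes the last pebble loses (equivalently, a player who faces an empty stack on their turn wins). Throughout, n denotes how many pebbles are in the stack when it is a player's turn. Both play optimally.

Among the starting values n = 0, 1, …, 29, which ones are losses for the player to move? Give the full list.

Classify positions by backward induction: terminal positions (no move available) are W. From any other position, the mover wins iff some move reaches an L.
n=0: no move; the opponent has just taken the last pebble and therefore loses → W
n=1: L (sole option 0(W) is W)
n=2: W (go to 1, an L position)
n=3: L (sole option 2(W) is W)
n=4: W (go to 3, an L position)
n=5: L (options 4(W), 0(W) are all W)
n=6: W (go to 5, an L position)
n=7: W (go to 1, an L position)
n=8: W (go to 3, an L position)
n=9: W (go to 3, an L position)
n=10: W (go to 5, an L position)
n=11: W (go to 5, an L position)
n=12: W (go to 5, an L position)
n=13: L (options 12(W), 8(W), 7(W), 6(W) are all W)
n=14: W (go to 13, an L position)
n=15: L (options 14(W), 10(W), 9(W), 8(W) are all W)
n=16: W (go to 15, an L position)
n=17: L (options 16(W), 12(W), 11(W), 10(W) are all W)
n=18: W (go to 17, an L position)
n=19: W (go to 13, an L position)
n=20: W (go to 15, an L position)
n=21: W (go to 15, an L position)
n=22: W (go to 17, an L position)
n=23: W (go to 17, an L position)
n=24: W (go to 17, an L position)
n=25: L (options 24(W), 20(W), 19(W), 18(W) are all W)
n=26: W (go to 25, an L position)
n=27: L (options 26(W), 22(W), 21(W), 20(W) are all W)
n=28: W (go to 27, an L position)
n=29: L (options 28(W), 24(W), 23(W), 22(W) are all W)
Reading off the rows marked L gives the requested list; there are 9 such values of n.

1, 3, 5, 13, 15, 17, 25, 27, 29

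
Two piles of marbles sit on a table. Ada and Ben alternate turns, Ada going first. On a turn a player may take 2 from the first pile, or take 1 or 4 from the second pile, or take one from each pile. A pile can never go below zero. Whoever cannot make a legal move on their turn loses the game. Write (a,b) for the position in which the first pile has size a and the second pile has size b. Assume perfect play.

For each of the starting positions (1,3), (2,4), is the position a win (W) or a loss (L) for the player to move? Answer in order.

Work bottom-up. With no move the player to move loses. Otherwise the position is W if at least one move leads to an L position for the opponent, and L if every move leads to a W.
No move ever increases a pile, so every position that can arise here has a ≤ 2 and b ≤ 4; it is enough to label the cells with 0 ≤ a ≤ 2 and 0 ≤ b ≤ 4.
Every move lowers a or b (never raises either), so fill the grid row by row in increasing a, and left to right within a row: each cell's successors are then already labelled.
      b=0  b=1  b=2  b=3  b=4
a=0:    L    W    L    W    W
a=1:    L    W    L    W    W
a=2:    W    W    W    W    L
Cells with no legal move (terminal, hence L): (0,0), (1,0).
The remaining L cells, each justified by listing all of its moves:
(0,2): →(0,1)(W) only, which is W, so L
(1,2): →(1,1)(W), (0,1)(W) — all W, so L
(2,4): →(0,4)(W), (2,3)(W), (2,0)(W), (1,3)(W) — all W, so L
Every other cell has at least one move into one of the L cells above, so it is W.
(1,3): the move to (1,2) reaches an L cell, so W
(2,4): one of the L cells justified above, so L

(1,3): W, (2,4): L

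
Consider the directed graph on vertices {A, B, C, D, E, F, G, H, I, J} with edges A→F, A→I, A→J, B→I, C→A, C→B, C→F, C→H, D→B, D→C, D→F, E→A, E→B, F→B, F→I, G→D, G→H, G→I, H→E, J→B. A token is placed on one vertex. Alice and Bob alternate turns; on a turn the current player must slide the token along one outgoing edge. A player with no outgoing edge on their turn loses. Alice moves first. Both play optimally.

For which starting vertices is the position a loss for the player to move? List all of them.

Use the standard recursion: the mover loses at a terminal position; elsewhere, the mover wins exactly when some move hands the opponent an L position.
Every edge goes from a vertex to one that appears earlier in the order I, B, F, J, A, E, H, C, D, G, so processing vertices in that order labels each vertex after all of its successors.
I: no outgoing edge → L
B: W (go to I, an L position)
F: W (go to I, an L position)
J: L (sole option B(W) is W)
A: W (go to J, an L position)
E: L (options A(W), B(W) are all W)
H: W (go to E, an L position)
C: L (options H(W), A(W), F(W), B(W) are all W)
D: W (go to C, an L position)
G: W (go to I, an L position)
Reading off the rows marked L gives the requested list; there are 4 such vertices.

C, E, I, J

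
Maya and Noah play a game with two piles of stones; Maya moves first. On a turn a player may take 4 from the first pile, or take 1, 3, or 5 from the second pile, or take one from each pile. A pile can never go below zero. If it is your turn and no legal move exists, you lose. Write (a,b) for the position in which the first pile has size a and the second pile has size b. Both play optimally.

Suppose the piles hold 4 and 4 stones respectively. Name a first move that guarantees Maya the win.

Move to (0,4).

Label each position W (a win for the player to move) or L (a loss). A position with no legal move is L; any other position is W exactly when some move reaches an L, and L when every move reaches a W.
No move ever increases a pile, so every position that can arise here has a ≤ 4 and b ≤ 4; it is enough to label the cells with 0 ≤ a ≤ 4 and 0 ≤ b ≤ 4.
Every move lowers a or b (never raises either), so fill the grid row by row in increasing a, and left to right within a row: each cell's successors are then already labelled.
      b=0  b=1  b=2  b=3  b=4
a=0:    L    W    L    W    L
a=1:    L    W    L    W    L
a=2:    L    W    L    W    L
a=3:    L    W    L    W    L
a=4:    W    W    W    W    W
Cells with no legal move (terminal, hence L): (0,0), (1,0), (2,0), (3,0).
The remaining L cells, each justified by listing all of its moves:
(0,2): L (sole option (0,1)(W) is W)
(0,4): L (options (0,3)(W), (0,1)(W) are all W)
(1,2): L (options (1,1)(W), (0,1)(W) are all W)
(1,4): L (options (1,3)(W), (1,1)(W), (0,3)(W) are all W)
(2,2): L (options (2,1)(W), (1,1)(W) are all W)
(2,4): L (options (2,3)(W), (2,1)(W), (1,3)(W) are all W)
(3,2): L (options (3,1)(W), (2,1)(W) are all W)
(3,4): L (options (3,3)(W), (3,1)(W), (2,3)(W) are all W)
Every other cell has at least one move into one of the L cells above, so it is W.
From (4,4), the L positions reachable in one move are: (0,4).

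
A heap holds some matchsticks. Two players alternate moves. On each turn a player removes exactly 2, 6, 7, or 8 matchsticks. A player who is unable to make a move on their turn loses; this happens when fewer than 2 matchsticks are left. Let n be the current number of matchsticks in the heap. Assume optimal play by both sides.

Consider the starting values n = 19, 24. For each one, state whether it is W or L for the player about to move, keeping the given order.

19: L, 24: W

Label each position W (a win for the player to move) or L (a loss). A position with no legal move is L; any other position is W exactly when some move reaches an L, and L when every move reaches a W.
n=0: no move → L
n=1: no move → L
n=2: →0(L), so W
n=3: →1(L), so W
n=4: →2(W) only, which is W, so L
n=5: →3(W) only, which is W, so L
n=6: →4(L), so W
n=7: →5(L), so W
n=8: →1(L), so W
n=9: →1(L), so W
n=10: →4(L), so W
n=11: →5(L), so W
n=12: →5(L), so W
n=13: →5(L), so W
n=14: →12(W), 8(W), 7(W), 6(W) — all W, so L
n=15: →13(W), 9(W), 8(W), 7(W) — all W, so L
n=16: →14(L), so W
n=17: →15(L), so W
n=18: →16(W), 12(W), 11(W), 10(W) — all W, so L
n=19: →17(W), 13(W), 12(W), 11(W) — all W, so L
n=20: →18(L), so W
n=21: →19(L), so W
n=22: →15(L), so W
n=23: →15(L), so W
n=24: →18(L), so W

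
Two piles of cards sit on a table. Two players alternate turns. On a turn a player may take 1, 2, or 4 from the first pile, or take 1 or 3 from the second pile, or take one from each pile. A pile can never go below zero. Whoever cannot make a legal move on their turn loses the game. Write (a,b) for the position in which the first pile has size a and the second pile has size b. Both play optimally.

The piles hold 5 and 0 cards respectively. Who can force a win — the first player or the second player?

Work bottom-up. With no move the player to move loses. Otherwise the position is W if at least one move leads to an L position for the opponent, and L if every move leads to a W.
No move ever increases a pile, so every position that can arise here has a ≤ 5 and b ≤ 0; it is enough to label the cells with 0 ≤ a ≤ 5 and 0 ≤ b ≤ 0.
Every move lowers a or b (never raises either), so fill the grid row by row in increasing a, and left to right within a row: each cell's successors are then already labelled.
      b=0
a=0:    L
a=1:    W
a=2:    W
a=3:    L
a=4:    W
a=5:    W
Cells with no legal move (terminal, hence L): (0,0).
The remaining L cells, each justified by listing all of its moves:
(3,0): →(2,0)(W), (1,0)(W) — all W, so L
Every other cell has at least one move into one of the L cells above, so it is W.
The starting position (5,0) is W: the player to move should move to (3,0), handing over an L position.

The first player wins.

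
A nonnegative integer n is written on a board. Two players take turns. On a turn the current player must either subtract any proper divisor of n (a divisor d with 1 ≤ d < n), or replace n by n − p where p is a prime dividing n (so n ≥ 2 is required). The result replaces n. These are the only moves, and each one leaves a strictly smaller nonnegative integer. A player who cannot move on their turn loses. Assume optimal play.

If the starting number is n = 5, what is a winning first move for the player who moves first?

Positions with no move are L. A position that does have a move is losing for the player to move precisely when every available move leads to a winning position for the opponent. Fill in the labels:
n=0: no move → L
n=1: no move → L
n=2: W (go to 0, an L position)
n=3: W (go to 0, an L position)
n=4: L (options 2(W), 3(W) are all W)
n=5: W (go to 0, an L position)
From 5, the L positions reachable in one move are: 0, 4. Any move reaching one of these is winning.

Move to 0.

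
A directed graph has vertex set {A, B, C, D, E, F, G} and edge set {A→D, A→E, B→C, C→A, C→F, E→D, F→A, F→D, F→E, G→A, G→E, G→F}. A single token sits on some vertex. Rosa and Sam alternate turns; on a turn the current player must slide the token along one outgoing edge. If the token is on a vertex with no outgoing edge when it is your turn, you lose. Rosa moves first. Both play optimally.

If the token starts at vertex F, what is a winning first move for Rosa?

Label each position W (a win for the player to move) or L (a loss). A position with no legal move is L; any other position is W exactly when some move reaches an L, and L when every move reaches a W.
Every edge goes from a vertex to one that appears earlier in the order D, E, A, F, G, C, B, so processing vertices in that order labels each vertex after all of its successors.
D: no outgoing edge → L
E: →D(L), so W
A: →D(L), so W
F: →D(L), so W
G: →F(W), A(W), E(W) — all W, so L
C: →F(W), A(W) — all W, so L
B: →C(L), so W
From F, the L positions reachable in one move are: D.

Move to D.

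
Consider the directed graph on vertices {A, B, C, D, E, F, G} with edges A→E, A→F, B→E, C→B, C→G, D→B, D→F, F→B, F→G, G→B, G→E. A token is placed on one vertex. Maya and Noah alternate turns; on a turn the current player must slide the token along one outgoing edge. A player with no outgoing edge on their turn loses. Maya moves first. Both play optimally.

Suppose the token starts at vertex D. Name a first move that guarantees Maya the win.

Move to F.

Compute win/loss labels from the base case upward. A position with no move is L. Any other position is W if it can reach an L in one move, else L.
Every edge goes from a vertex to one that appears earlier in the order E, B, G, C, F, D, A, so processing vertices in that order labels each vertex after all of its successors.
E: no outgoing edge → L
B: W (go to E, an L position)
G: W (go to E, an L position)
C: L (options G(W), B(W) are all W)
F: L (options G(W), B(W) are all W)
D: W (go to F, an L position)
A: W (go to F, an L position)
From D, the L positions reachable in one move are: F.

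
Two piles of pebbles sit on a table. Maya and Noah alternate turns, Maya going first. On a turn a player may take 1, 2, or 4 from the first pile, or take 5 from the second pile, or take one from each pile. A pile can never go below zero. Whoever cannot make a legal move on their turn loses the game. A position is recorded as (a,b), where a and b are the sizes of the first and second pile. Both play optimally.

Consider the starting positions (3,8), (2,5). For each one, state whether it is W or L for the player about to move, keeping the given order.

(3,8): W, (2,5): L

Label each position W (a win for the player to move) or L (a loss). A position with no legal move is L; any other position is W exactly when some move reaches an L, and L when every move reaches a W.
No move ever increases a pile, so every position that can arise here has a ≤ 3 and b ≤ 8; it is enough to label the cells with 0 ≤ a ≤ 3 and 0 ≤ b ≤ 8.
Every move lowers a or b (never raises either), so fill the grid row by row in increasing a, and left to right within a row: each cell's successors are then already labelled.
      b=0  b=1  b=2  b=3  b=4  b=5  b=6  b=7  b=8
a=0:    L    L    L    L    L    W    W    W    W
a=1:    W    W    W    W    W    W    L    L    L
a=2:    W    W    W    W    W    L    W    W    W
a=3:    L    L    L    L    L    W    W    W    W
Cells with no legal move (terminal, hence L): (0,0), (0,1), (0,2), (0,3), (0,4).
The remaining L cells, each justified by listing all of its moves:
(1,6): only reaches (0,6)(W), (1,1)(W), (0,5)(W), all W → L
(1,7): only reaches (0,7)(W), (1,2)(W), (0,6)(W), all W → L
(1,8): only reaches (0,8)(W), (1,3)(W), (0,7)(W), all W → L
(2,5): only reaches (1,5)(W), (0,5)(W), (2,0)(W), (1,4)(W), all W → L
(3,0): only reaches (2,0)(W), (1,0)(W), all W → L
(3,1): only reaches (2,1)(W), (1,1)(W), (2,0)(W), all W → L
(3,2): only reaches (2,2)(W), (1,2)(W), (2,1)(W), all W → L
(3,3): only reaches (2,3)(W), (1,3)(W), (2,2)(W), all W → L
(3,4): only reaches (2,4)(W), (1,4)(W), (2,3)(W), all W → L
Every other cell has at least one move into one of the L cells above, so it is W.
(3,8): the move to (1,8) reaches an L cell, so W
(2,5): one of the L cells justified above, so L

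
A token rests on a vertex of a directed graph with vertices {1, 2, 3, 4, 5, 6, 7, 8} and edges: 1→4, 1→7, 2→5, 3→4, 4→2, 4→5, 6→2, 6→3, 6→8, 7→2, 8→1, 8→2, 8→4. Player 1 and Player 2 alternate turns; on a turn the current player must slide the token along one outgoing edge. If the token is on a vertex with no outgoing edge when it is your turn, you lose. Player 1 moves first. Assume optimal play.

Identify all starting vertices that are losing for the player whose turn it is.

Work bottom-up. With no move the player to move loses. Otherwise the position is W if at least one move leads to an L position for the opponent, and L if every move leads to a W.
Every edge goes from a vertex to one that appears earlier in the order 5, 2, 4, 3, 7, 1, 8, 6, so processing vertices in that order labels each vertex after all of its successors.
5: no outgoing edge → L
2: reaches L-position 5 → W
4: reaches L-position 5 → W
3: only reaches 4(W), which is W → L
7: only reaches 2(W), which is W → L
1: reaches L-position 7 → W
8: only reaches 1(W), 4(W), 2(W), all W → L
6: reaches L-position 8 → W
The losing starting vertices are exactly the entries labelled L in this table (4 of them).

3, 5, 7, 8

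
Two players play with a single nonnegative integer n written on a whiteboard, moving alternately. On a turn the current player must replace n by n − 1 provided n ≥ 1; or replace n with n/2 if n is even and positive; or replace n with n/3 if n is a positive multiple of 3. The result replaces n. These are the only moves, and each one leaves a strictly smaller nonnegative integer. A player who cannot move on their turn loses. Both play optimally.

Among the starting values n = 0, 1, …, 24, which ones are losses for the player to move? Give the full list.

Work bottom-up. With no move the player to move loses. Otherwise the position is W if at least one move leads to an L position for the opponent, and L if every move leads to a W.
n=0: no move → L
n=1: can move to 0, which is L ⇒ W
n=2: the only move is to 1(W), a W ⇒ L
n=3: can move to 2, which is L ⇒ W
n=4: can move to 2, which is L ⇒ W
n=5: the only move is to 4(W), a W ⇒ L
n=6: can move to 2, which is L ⇒ W
n=7: the only move is to 6(W), a W ⇒ L
n=8: can move to 7, which is L ⇒ W
n=9: moves to 3(W), 8(W); every one is W ⇒ L
n=10: can move to 5, which is L ⇒ W
n=11: the only move is to 10(W), a W ⇒ L
n=12: can move to 11, which is L ⇒ W
n=13: the only move is to 12(W), a W ⇒ L
n=14: can move to 7, which is L ⇒ W
n=15: can move to 5, which is L ⇒ W
n=16: moves to 8(W), 15(W); every one is W ⇒ L
n=17: can move to 16, which is L ⇒ W
n=18: can move to 9, which is L ⇒ W
n=19: the only move is to 18(W), a W ⇒ L
n=20: can move to 19, which is L ⇒ W
n=21: can move to 7, which is L ⇒ W
n=22: can move to 11, which is L ⇒ W
n=23: the only move is to 22(W), a W ⇒ L
n=24: can move to 23, which is L ⇒ W
The losing starting values of n are exactly the entries labelled L in this table (10 of them).

0, 2, 5, 7, 9, 11, 13, 16, 19, 23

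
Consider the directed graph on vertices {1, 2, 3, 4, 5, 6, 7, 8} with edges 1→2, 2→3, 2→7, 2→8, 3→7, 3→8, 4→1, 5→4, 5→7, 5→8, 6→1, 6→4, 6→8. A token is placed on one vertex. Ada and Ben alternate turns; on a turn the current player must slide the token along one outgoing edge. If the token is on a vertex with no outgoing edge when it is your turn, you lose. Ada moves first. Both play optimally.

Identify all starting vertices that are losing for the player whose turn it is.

1, 7, 8

Classify positions by backward induction: terminal positions (no move available) are L. From any other position, the mover wins iff some move reaches an L.
Every edge goes from a vertex to one that appears earlier in the order 7, 8, 3, 2, 1, 4, 5, 6, so processing vertices in that order labels each vertex after all of its successors.
7: no outgoing edge → L
8: no outgoing edge → L
3: →8(L), so W
2: →8(L), so W
1: →2(W) only, which is W, so L
4: →1(L), so W
5: →8(L), so W
6: →1(L), so W
Reading off the rows marked L gives the requested list; there are 3 such vertices.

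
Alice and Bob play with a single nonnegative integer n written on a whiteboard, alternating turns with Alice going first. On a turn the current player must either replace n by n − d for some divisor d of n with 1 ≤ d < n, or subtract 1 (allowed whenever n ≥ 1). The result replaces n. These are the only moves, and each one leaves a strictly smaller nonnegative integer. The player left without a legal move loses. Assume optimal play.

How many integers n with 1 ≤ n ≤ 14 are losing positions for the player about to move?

6

Positions with no move are L. A position that does have a move is losing for the player to move precisely when every available move leads to a winning position for the opponent. Fill in the labels:
n=0: no move → L
n=1: can move to 0, which is L ⇒ W
n=2: the only move is to 1(W), a W ⇒ L
n=3: can move to 2, which is L ⇒ W
n=4: can move to 2, which is L ⇒ W
n=5: the only move is to 4(W), a W ⇒ L
n=6: can move to 5, which is L ⇒ W
n=7: the only move is to 6(W), a W ⇒ L
n=8: can move to 7, which is L ⇒ W
n=9: moves to 6(W), 8(W); every one is W ⇒ L
n=10: can move to 5, which is L ⇒ W
n=11: the only move is to 10(W), a W ⇒ L
n=12: can move to 9, which is L ⇒ W
n=13: the only move is to 12(W), a W ⇒ L
n=14: can move to 7, which is L ⇒ W
L entries with 1 ≤ n ≤ 14 (n=0 is outside the asked range and is not counted): n = 2, 5, 7, 9, 11, 13; that makes 6.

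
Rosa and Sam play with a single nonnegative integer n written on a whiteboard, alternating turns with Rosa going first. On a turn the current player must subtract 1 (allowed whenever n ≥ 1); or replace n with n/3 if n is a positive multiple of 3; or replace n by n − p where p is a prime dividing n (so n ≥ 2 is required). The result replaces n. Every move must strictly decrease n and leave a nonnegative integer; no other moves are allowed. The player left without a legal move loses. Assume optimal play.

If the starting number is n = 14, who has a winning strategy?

Sam wins.

Build the W/L table. Terminal = L. A non-terminal position is W if it has a move to some L; otherwise it is L.
n=0: no move → L
n=1: can move to 0, which is L ⇒ W
n=2: can move to 0, which is L ⇒ W
n=3: can move to 0, which is L ⇒ W
n=4: moves to 2(W), 3(W); every one is W ⇒ L
n=5: can move to 0, which is L ⇒ W
n=6: can move to 4, which is L ⇒ W
n=7: can move to 0, which is L ⇒ W
n=8: moves to 6(W), 7(W); every one is W ⇒ L
n=9: can move to 8, which is L ⇒ W
n=10: can move to 8, which is L ⇒ W
n=11: can move to 0, which is L ⇒ W
n=12: can move to 4, which is L ⇒ W
n=13: can move to 0, which is L ⇒ W
n=14: moves to 7(W), 12(W), 13(W); every one is W ⇒ L
Every move from 14 reaches a W position, so the mover loses.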